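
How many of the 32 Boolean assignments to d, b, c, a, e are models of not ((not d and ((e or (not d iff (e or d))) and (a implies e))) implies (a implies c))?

2

Initial set: {not ((not d and ((e or (not d iff (e or d))) and (a implies e))) implies (a implies c))}.
not ((not d and ((e or (not d iff (e or d))) and (a implies e))) implies (a implies c)): α-rule — add (not d and ((e or (not d iff (e or d))) and (a implies e))), not (a implies c).
(not d and ((e or (not d iff (e or d))) and (a implies e))): α-rule — add not d, ((e or (not d iff (e or d))) and (a implies e)).
not (a implies c): α-rule — add a, not c.
((e or (not d iff (e or d))) and (a implies e)): α-rule — add (e or (not d iff (e or d))), (a implies e).
(e or (not d iff (e or d))): β-rule — branch into e  //  (not d iff (e or d)).
  branch 1 (add e):
    (a implies e): β-rule — branch into not a  //  e.
      branch 1.1 (add not a):
        × closes — contains both a and not a.
      branch 1.2 (add e):
        ○ open, literals {a=1, c=0, d=0, e=1}.
  branch 2 (add (not d iff (e or d))):
    (a implies e): β-rule — branch into not a  //  e.
      branch 2.1 (add not a):
        × closes — contains both a and not a.
      branch 2.2 (add e):
        (not d iff (e or d)): β-rule — branch into not d, (e or d)  //  not not d, not (e or d).
          branch 2.2.1 (add not d, (e or d)):
            (e or d): β-rule — branch into e  //  d.
              branch 2.2.1.1 (add e):
                ○ open, literals {a=1, c=0, d=0, e=1}.
              branch 2.2.1.2 (add d):
                × closes — contains both d and not d.
          branch 2.2.2 (add not not d, not (e or d)):
            × closes — contains both d and not d.
4 branches closed, 2 open.
Each open branch fixes some atoms; the unmentioned ones are free. Counting distinct full assignments: branch {a=1, c=0, d=0, e=1} (b) contributes 2 new; branch {a=1, c=0, d=0, e=1} (b) contributes 0 new. Total: 2.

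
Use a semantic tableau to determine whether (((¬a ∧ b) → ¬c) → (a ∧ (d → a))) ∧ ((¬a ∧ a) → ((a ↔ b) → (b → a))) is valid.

Assume the negation and expand:
Initial set: {F ((((¬a ∧ b) → ¬c) → (a ∧ (d → a))) ∧ ((¬a ∧ a) → ((a ↔ b) → (b → a))))}.
F ((((¬a ∧ b) → ¬c) → (a ∧ (d → a))) ∧ ((¬a ∧ a) → ((a ↔ b) → (b → a)))): β-rule — branch into F (((¬a ∧ b) → ¬c) → (a ∧ (d → a)))  //  F ((¬a ∧ a) → ((a ↔ b) → (b → a))).
  branch 1 (add F (((¬a ∧ b) → ¬c) → (a ∧ (d → a)))):
    F (((¬a ∧ b) → ¬c) → (a ∧ (d → a))): α-rule — add T ((¬a ∧ b) → ¬c), F (a ∧ (d → a)).
    T ((¬a ∧ b) → ¬c): β-rule — branch into F (¬a ∧ b)  //  T ¬c.
      branch 1.1 (add F (¬a ∧ b)):
        F (a ∧ (d → a)): β-rule — branch into F a  //  F (d → a).
          branch 1.1.1 (add F a):
            F (¬a ∧ b): β-rule — branch into F ¬a  //  F b.
              branch 1.1.1.1 (add F ¬a):
                × closes — contains both a and ¬a.
              branch 1.1.1.2 (add F b):
                ○ open, literals {a=false, b=false}.
          branch 1.1.2 (add F (d → a)):
            F (d → a): α-rule — add T d, F a.
            F (¬a ∧ b): β-rule — branch into F ¬a  //  F b.
              branch 1.1.2.1 (add F ¬a):
                × closes — contains both a and ¬a.
              branch 1.1.2.2 (add F b):
                ○ open, literals {a=false, b=false, d=true}.
      branch 1.2 (add T ¬c):
        F (a ∧ (d → a)): β-rule — branch into F a  //  F (d → a).
          branch 1.2.1 (add F a):
            ○ open, literals {a=false, c=false}.
          branch 1.2.2 (add F (d → a)):
            F (d → a): α-rule — add T d, F a.
            ○ open, literals {a=false, c=false, d=true}.
  branch 2 (add F ((¬a ∧ a) → ((a ↔ b) → (b → a)))):
    F ((¬a ∧ a) → ((a ↔ b) → (b → a))): α-rule — add T (¬a ∧ a), F ((a ↔ b) → (b → a)).
    T (¬a ∧ a): α-rule — add T ¬a, T a.
    × closes — contains both a and ¬a.
3 branches closed, 4 open.
An open branch gives a countermodel: a=false, b=false (unmentioned atoms arbitrary); under it the original formula is false.

Not valid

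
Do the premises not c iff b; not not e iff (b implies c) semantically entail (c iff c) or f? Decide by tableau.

Initial set: {(not c iff b); (not not e iff (b implies c)); not ((c iff c) or f)}.
not ((c iff c) or f): α-rule — add not (c iff c), not f.
(not c iff b): β-rule — branch into not c, b  //  not not c, not b.
  branch 1 (add not c, b):
    (not not e iff (b implies c)): β-rule — branch into not not e, (b implies c)  //  not not not e, not (b implies c).
      branch 1.1 (add not not e, (b implies c)):
        not not e: drop double negation, giving e.
        not (c iff c): β-rule — branch into c, not c  //  not c, c.
          branch 1.1.1 (add c, not c):
            × closes — contains both c and not c.
          branch 1.1.2 (add not c, c):
            × closes — contains both c and not c.
      branch 1.2 (add not not not e, not (b implies c)):
        not not not e: drop double negation, giving not e.
        not (b implies c): α-rule — add b, not c.
        not (c iff c): β-rule — branch into c, not c  //  not c, c.
          branch 1.2.1 (add c, not c):
            × closes — contains both c and not c.
          branch 1.2.2 (add not c, c):
            × closes — contains both c and not c.
  branch 2 (add not not c, not b):
    (not not e iff (b implies c)): β-rule — branch into not not e, (b implies c)  //  not not not e, not (b implies c).
      branch 2.1 (add not not e, (b implies c)):
        not not e: drop double negation, giving e.
        not (c iff c): β-rule — branch into c, not c  //  not c, c.
          branch 2.1.1 (add c, not c):
            × closes — contains both c and not c.
          branch 2.1.2 (add not c, c):
            × closes — contains both c and not c.
      branch 2.2 (add not not not e, not (b implies c)):
        not not not e: drop double negation, giving not e.
        not (b implies c): α-rule — add b, not c.
        × closes — contains both b and not b.
All 7 branches close.
Every branch closed, so the premises entail the conclusion.

Yes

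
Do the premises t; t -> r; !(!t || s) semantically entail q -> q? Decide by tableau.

Yes

Initial set: {t; (t -> r); !(!t || s); !(q -> q)}.
!(!t || s): α-rule — add !!t, !s.
!(q -> q): α-rule — add q, !q.
× closes — contains both q and !q.
All 1 branch closes.
Every branch closed, so the premises entail the conclusion.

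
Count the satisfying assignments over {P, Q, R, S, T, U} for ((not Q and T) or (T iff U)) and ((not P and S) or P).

Initial set: {(((not Q and T) or (T iff U)) and ((not P and S) or P))}.
(((not Q and T) or (T iff U)) and ((not P and S) or P)): α-rule — add ((not Q and T) or (T iff U)), ((not P and S) or P).
((not Q and T) or (T iff U)): β-rule — branch into (not Q and T)  //  (T iff U).
  branch 1 (add (not Q and T)):
    (not Q and T): α-rule — add not Q, T.
    ((not P and S) or P): β-rule — branch into (not P and S)  //  P.
      branch 1.1 (add (not P and S)):
        (not P and S): α-rule — add not P, S.
        ○ open, literals {P=false, Q=false, S=true, T=true}.
      branch 1.2 (add P):
        ○ open, literals {P=true, Q=false, T=true}.
  branch 2 (add (T iff U)):
    ((not P and S) or P): β-rule — branch into (not P and S)  //  P.
      branch 2.1 (add (not P and S)):
        (not P and S): α-rule — add not P, S.
        (T iff U): β-rule — branch into T, U  //  not T, not U.
          branch 2.1.1 (add T, U):
            ○ open, literals {P=false, S=true, T=true, U=true}.
          branch 2.1.2 (add not T, not U):
            ○ open, literals {P=false, S=true, T=false, U=false}.
      branch 2.2 (add P):
        (T iff U): β-rule — branch into T, U  //  not T, not U.
          branch 2.2.1 (add T, U):
            ○ open, literals {P=true, T=true, U=true}.
          branch 2.2.2 (add not T, not U):
            ○ open, literals {P=true, T=false, U=false}.
0 branches closed, 6 open.
Each open branch fixes some atoms; the unmentioned ones are free. Counting distinct full assignments: branch {P=false, Q=false, S=true, T=true} (R, U) contributes 4 new; branch {P=true, Q=false, T=true} (R, S, U) contributes 8 new; branch {P=false, S=true, T=true, U=true} (Q, R) contributes 2 new; branch {P=false, S=true, T=false, U=false} (Q, R) contributes 4 new; branch {P=true, T=true, U=true} (Q, R, S) contributes 4 new; branch {P=true, T=false, U=false} (Q, R, S) contributes 8 new. Total: 30.

30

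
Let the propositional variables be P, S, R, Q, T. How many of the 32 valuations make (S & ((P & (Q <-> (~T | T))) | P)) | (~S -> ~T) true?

24

Initial set: {((S & ((P & (Q <-> (~T | T))) | P)) | (~S -> ~T))}.
((S & ((P & (Q <-> (~T | T))) | P)) | (~S -> ~T)): β-rule — branch into (S & ((P & (Q <-> (~T | T))) | P))  //  (~S -> ~T).
  branch 1 (add (S & ((P & (Q <-> (~T | T))) | P))):
    (S & ((P & (Q <-> (~T | T))) | P)): α-rule — add S, ((P & (Q <-> (~T | T))) | P).
    ((P & (Q <-> (~T | T))) | P): β-rule — branch into (P & (Q <-> (~T | T)))  //  P.
      branch 1.1 (add (P & (Q <-> (~T | T)))):
        (P & (Q <-> (~T | T))): α-rule — add P, (Q <-> (~T | T)).
        (Q <-> (~T | T)): β-rule — branch into Q, (~T | T)  //  ~Q, ~(~T | T).
          branch 1.1.1 (add Q, (~T | T)):
            (~T | T): β-rule — branch into ~T  //  T.
              branch 1.1.1.1 (add ~T):
                ○ open, literals {P=1, Q=1, S=1, T=0}.
              branch 1.1.1.2 (add T):
                ○ open, literals {P=1, Q=1, S=1, T=1}.
          branch 1.1.2 (add ~Q, ~(~T | T)):
            ~(~T | T): α-rule — add ~~T, ~T.
            × closes — contains both T and ~T.
      branch 1.2 (add P):
        ○ open, literals {P=1, S=1}.
  branch 2 (add (~S -> ~T)):
    (~S -> ~T): β-rule — branch into ~~S  //  ~T.
      branch 2.1 (add ~~S):
        ○ open, literals {S=1}.
      branch 2.2 (add ~T):
        ○ open, literals {T=0}.
1 branch closed, 5 open.
Each open branch fixes some atoms; the unmentioned ones are free. Counting distinct full assignments: branch {P=1, Q=1, S=1, T=0} (R) contributes 2 new; branch {P=1, Q=1, S=1, T=1} (R) contributes 2 new; branch {P=1, S=1} (R, Q, T) contributes 4 new; branch {S=1} (P, R, Q, T) contributes 8 new; branch {T=0} (P, S, R, Q) contributes 8 new. Total: 24.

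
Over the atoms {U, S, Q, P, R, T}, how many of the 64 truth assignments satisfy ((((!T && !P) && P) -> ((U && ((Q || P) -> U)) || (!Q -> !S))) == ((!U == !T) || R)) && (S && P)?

12

Initial set: {T (((((!T && !P) && P) -> ((U && ((Q || P) -> U)) || (!Q -> !S))) == ((!U == !T) || R)) && (S && P))}.
T (((((!T && !P) && P) -> ((U && ((Q || P) -> U)) || (!Q -> !S))) == ((!U == !T) || R)) && (S && P)): α-rule — add T ((((!T && !P) && P) -> ((U && ((Q || P) -> U)) || (!Q -> !S))) == ((!U == !T) || R)), T (S && P).
T (S && P): α-rule — add T S, T P.
T ((((!T && !P) && P) -> ((U && ((Q || P) -> U)) || (!Q -> !S))) == ((!U == !T) || R)): β-rule — branch into T (((!T && !P) && P) -> ((U && ((Q || P) -> U)) || (!Q -> !S))), T ((!U == !T) || R)  //  F (((!T && !P) && P) -> ((U && ((Q || P) -> U)) || (!Q -> !S))), F ((!U == !T) || R).
  branch 1 (add T (((!T && !P) && P) -> ((U && ((Q || P) -> U)) || (!Q -> !S))), T ((!U == !T) || R)):
    T (((!T && !P) && P) -> ((U && ((Q || P) -> U)) || (!Q -> !S))): β-rule — branch into F ((!T && !P) && P)  //  T ((U && ((Q || P) -> U)) || (!Q -> !S)).
      branch 1.1 (add F ((!T && !P) && P)):
        T ((!U == !T) || R): β-rule — branch into T (!U == !T)  //  T R.
          branch 1.1.1 (add T (!U == !T)):
            F ((!T && !P) && P): β-rule — branch into F (!T && !P)  //  F P.
              branch 1.1.1.1 (add F (!T && !P)):
                T (!U == !T): β-rule — branch into T !U, T !T  //  F !U, F !T.
                  branch 1.1.1.1.1 (add T !U, T !T):
                    F (!T && !P): β-rule — branch into F !T  //  F !P.
                      branch 1.1.1.1.1.1 (add F !T):
                        × closes — contains both T and !T.
                      branch 1.1.1.1.1.2 (add F !P):
                        ○ open, literals {P=true, S=true, T=false, U=false}.
                  branch 1.1.1.1.2 (add F !U, F !T):
                    F (!T && !P): β-rule — branch into F !T  //  F !P.
                      branch 1.1.1.1.2.1 (add F !T):
                        ○ open, literals {P=true, S=true, T=true, U=true}.
                      branch 1.1.1.1.2.2 (add F !P):
                        ○ open, literals {P=true, S=true, T=true, U=true}.
              branch 1.1.1.2 (add F P):
                × closes — contains both P and !P.
          branch 1.1.2 (add T R):
            F ((!T && !P) && P): β-rule — branch into F (!T && !P)  //  F P.
              branch 1.1.2.1 (add F (!T && !P)):
                F (!T && !P): β-rule — branch into F !T  //  F !P.
                  branch 1.1.2.1.1 (add F !T):
                    ○ open, literals {P=true, R=true, S=true, T=true}.
                  branch 1.1.2.1.2 (add F !P):
                    ○ open, literals {P=true, R=true, S=true}.
              branch 1.1.2.2 (add F P):
                × closes — contains both P and !P.
      branch 1.2 (add T ((U && ((Q || P) -> U)) || (!Q -> !S))):
        T ((!U == !T) || R): β-rule — branch into T (!U == !T)  //  T R.
          branch 1.2.1 (add T (!U == !T)):
            T ((U && ((Q || P) -> U)) || (!Q -> !S)): β-rule — branch into T (U && ((Q || P) -> U))  //  T (!Q -> !S).
              branch 1.2.1.1 (add T (U && ((Q || P) -> U))):
                T (U && ((Q || P) -> U)): α-rule — add T U, T ((Q || P) -> U).
                T (!U == !T): β-rule — branch into T !U, T !T  //  F !U, F !T.
                  branch 1.2.1.1.1 (add T !U, T !T):
                    × closes — contains both U and !U.
                  branch 1.2.1.1.2 (add F !U, F !T):
                    T ((Q || P) -> U): β-rule — branch into F (Q || P)  //  T U.
                      branch 1.2.1.1.2.1 (add F (Q || P)):
                        F (Q || P): α-rule — add F Q, F P.
                        × closes — contains both P and !P.
                      branch 1.2.1.1.2.2 (add T U):
                        ○ open, literals {P=true, S=true, T=true, U=true}.
              branch 1.2.1.2 (add T (!Q -> !S)):
                T (!U == !T): β-rule — branch into T !U, T !T  //  F !U, F !T.
                  branch 1.2.1.2.1 (add T !U, T !T):
                    T (!Q -> !S): β-rule — branch into F !Q  //  T !S.
                      branch 1.2.1.2.1.1 (add F !Q):
                        ○ open, literals {P=true, Q=true, S=true, T=false, U=false}.
                      branch 1.2.1.2.1.2 (add T !S):
                        × closes — contains both S and !S.
                  branch 1.2.1.2.2 (add F !U, F !T):
                    T (!Q -> !S): β-rule — branch into F !Q  //  T !S.
                      branch 1.2.1.2.2.1 (add F !Q):
                        ○ open, literals {P=true, Q=true, S=true, T=true, U=true}.
                      branch 1.2.1.2.2.2 (add T !S):
                        × closes — contains both S and !S.
          branch 1.2.2 (add T R):
            T ((U && ((Q || P) -> U)) || (!Q -> !S)): β-rule — branch into T (U && ((Q || P) -> U))  //  T (!Q -> !S).
              branch 1.2.2.1 (add T (U && ((Q || P) -> U))):
                T (U && ((Q || P) -> U)): α-rule — add T U, T ((Q || P) -> U).
                T ((Q || P) -> U): β-rule — branch into F (Q || P)  //  T U.
                  branch 1.2.2.1.1 (add F (Q || P)):
                    F (Q || P): α-rule — add F Q, F P.
                    × closes — contains both P and !P.
                  branch 1.2.2.1.2 (add T U):
                    ○ open, literals {P=true, R=true, S=true, U=true}.
              branch 1.2.2.2 (add T (!Q -> !S)):
                T (!Q -> !S): β-rule — branch into F !Q  //  T !S.
                  branch 1.2.2.2.1 (add F !Q):
                    ○ open, literals {P=true, Q=true, R=true, S=true}.
                  branch 1.2.2.2.2 (add T !S):
                    × closes — contains both S and !S.
  branch 2 (add F (((!T && !P) && P) -> ((U && ((Q || P) -> U)) || (!Q -> !S))), F ((!U == !T) || R)):
    F (((!T && !P) && P) -> ((U && ((Q || P) -> U)) || (!Q -> !S))): α-rule — add T ((!T && !P) && P), F ((U && ((Q || P) -> U)) || (!Q -> !S)).
    F ((!U == !T) || R): α-rule — add F (!U == !T), F R.
    T ((!T && !P) && P): α-rule — add T (!T && !P), T P.
    F ((U && ((Q || P) -> U)) || (!Q -> !S)): α-rule — add F (U && ((Q || P) -> U)), F (!Q -> !S).
    T (!T && !P): α-rule — add T !T, T !P.
    × closes — contains both P and !P.
10 branches closed, 10 open.
Each open branch fixes some atoms; the unmentioned ones are free. Counting distinct full assignments: branch {P=true, S=true, T=false, U=false} (Q, R) contributes 4 new; branch {P=true, S=true, T=true, U=true} (Q, R) contributes 4 new; branch {P=true, S=true, T=true, U=true} (Q, R) contributes 0 new; branch {P=true, R=true, S=true, T=true} (U, Q) contributes 2 new; branch {P=true, R=true, S=true} (U, Q, T) contributes 2 new; branch {P=true, S=true, T=true, U=true} (Q, R) contributes 0 new; branch {P=true, Q=true, S=true, T=false, U=false} (R) contributes 0 new; branch {P=true, Q=true, S=true, T=true, U=true} (R) contributes 0 new; branch {P=true, R=true, S=true, U=true} (Q, T) contributes 0 new; branch {P=true, Q=true, R=true, S=true} (U, T) contributes 0 new. Total: 12.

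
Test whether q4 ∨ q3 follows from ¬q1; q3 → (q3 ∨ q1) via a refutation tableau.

No

Initial set: {¬q1; (q3 → (q3 ∨ q1)); ¬(q4 ∨ q3)}.
¬(q4 ∨ q3): α-rule — add ¬q4, ¬q3.
(q3 → (q3 ∨ q1)): β-rule — branch into ¬q3  //  (q3 ∨ q1).
  branch 1 (add ¬q3):
    ○ open, literals {q1=F, q3=F, q4=F}.
  branch 2 (add (q3 ∨ q1)):
    (q3 ∨ q1): β-rule — branch into q3  //  q1.
      branch 2.1 (add q3):
        × closes — contains both q3 and ¬q3.
      branch 2.2 (add q1):
        × closes — contains both q1 and ¬q1.
2 branches closed, 1 open.
An open branch gives a countermodel: q1=F, q3=F, q4=F (unmentioned atoms arbitrary); the premises hold there but the conclusion fails.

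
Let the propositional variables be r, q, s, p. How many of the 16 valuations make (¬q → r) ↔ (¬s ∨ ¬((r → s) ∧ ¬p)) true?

Initial set: {((¬q → r) ↔ (¬s ∨ ¬((r → s) ∧ ¬p)))}.
((¬q → r) ↔ (¬s ∨ ¬((r → s) ∧ ¬p))): β-rule — branch into (¬q → r), (¬s ∨ ¬((r → s) ∧ ¬p))  //  ¬(¬q → r), ¬(¬s ∨ ¬((r → s) ∧ ¬p)).
  branch 1 (add (¬q → r), (¬s ∨ ¬((r → s) ∧ ¬p))):
    (¬q → r): β-rule — branch into ¬¬q  //  r.
      branch 1.1 (add ¬¬q):
        (¬s ∨ ¬((r → s) ∧ ¬p)): β-rule — branch into ¬s  //  ¬((r → s) ∧ ¬p).
          branch 1.1.1 (add ¬s):
            ○ open, literals {q=true, s=false}.
          branch 1.1.2 (add ¬((r → s) ∧ ¬p)):
            ¬((r → s) ∧ ¬p): β-rule — branch into ¬(r → s)  //  ¬¬p.
              branch 1.1.2.1 (add ¬(r → s)):
                ¬(r → s): α-rule — add r, ¬s.
                ○ open, literals {q=true, r=true, s=false}.
              branch 1.1.2.2 (add ¬¬p):
                ○ open, literals {p=true, q=true}.
      branch 1.2 (add r):
        (¬s ∨ ¬((r → s) ∧ ¬p)): β-rule — branch into ¬s  //  ¬((r → s) ∧ ¬p).
          branch 1.2.1 (add ¬s):
            ○ open, literals {r=true, s=false}.
          branch 1.2.2 (add ¬((r → s) ∧ ¬p)):
            ¬((r → s) ∧ ¬p): β-rule — branch into ¬(r → s)  //  ¬¬p.
              branch 1.2.2.1 (add ¬(r → s)):
                ¬(r → s): α-rule — add r, ¬s.
                ○ open, literals {r=true, s=false}.
              branch 1.2.2.2 (add ¬¬p):
                ○ open, literals {p=true, r=true}.
  branch 2 (add ¬(¬q → r), ¬(¬s ∨ ¬((r → s) ∧ ¬p))):
    ¬(¬q → r): α-rule — add ¬q, ¬r.
    ¬(¬s ∨ ¬((r → s) ∧ ¬p)): α-rule — add ¬¬s, ¬¬((r → s) ∧ ¬p).
    ¬¬((r → s) ∧ ¬p): α-rule — add (r → s), ¬p.
    (r → s): β-rule — branch into ¬r  //  s.
      branch 2.1 (add ¬r):
        ○ open, literals {p=false, q=false, r=false, s=true}.
      branch 2.2 (add s):
        ○ open, literals {p=false, q=false, r=false, s=true}.
0 branches closed, 8 open.
Each open branch fixes some atoms; the unmentioned ones are free. Counting distinct full assignments: branch {q=true, s=false} (r, p) contributes 4 new; branch {q=true, r=true, s=false} (p) contributes 0 new; branch {p=true, q=true} (r, s) contributes 2 new; branch {r=true, s=false} (q, p) contributes 2 new; branch {r=true, s=false} (q, p) contributes 0 new; branch {p=true, r=true} (q, s) contributes 1 new; branch {p=false, q=false, r=false, s=true} (none free) contributes 1 new; branch {p=false, q=false, r=false, s=true} (none free) contributes 0 new. Total: 10.

10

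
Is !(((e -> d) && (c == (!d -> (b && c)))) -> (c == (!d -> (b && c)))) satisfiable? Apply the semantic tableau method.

Unsatisfiable

Initial set: {!(((e -> d) && (c == (!d -> (b && c)))) -> (c == (!d -> (b && c))))}.
!(((e -> d) && (c == (!d -> (b && c)))) -> (c == (!d -> (b && c)))): α-rule — add ((e -> d) && (c == (!d -> (b && c)))), !(c == (!d -> (b && c))).
((e -> d) && (c == (!d -> (b && c)))): α-rule — add (e -> d), (c == (!d -> (b && c))).
!(c == (!d -> (b && c))): β-rule — branch into c, !(!d -> (b && c))  //  !c, (!d -> (b && c)).
  branch 1 (add c, !(!d -> (b && c))):
    !(!d -> (b && c)): α-rule — add !d, !(b && c).
    (e -> d): β-rule — branch into !e  //  d.
      branch 1.1 (add !e):
        (c == (!d -> (b && c))): β-rule — branch into c, (!d -> (b && c))  //  !c, !(!d -> (b && c)).
          branch 1.1.1 (add c, (!d -> (b && c))):
            !(b && c): β-rule — branch into !b  //  !c.
              branch 1.1.1.1 (add !b):
                (!d -> (b && c)): β-rule — branch into !!d  //  (b && c).
                  branch 1.1.1.1.1 (add !!d):
                    × closes — contains both d and !d.
                  branch 1.1.1.1.2 (add (b && c)):
                    (b && c): α-rule — add b, c.
                    × closes — contains both b and !b.
              branch 1.1.1.2 (add !c):
                × closes — contains both c and !c.
          branch 1.1.2 (add !c, !(!d -> (b && c))):
            × closes — contains both c and !c.
      branch 1.2 (add d):
        × closes — contains both d and !d.
  branch 2 (add !c, (!d -> (b && c))):
    (e -> d): β-rule — branch into !e  //  d.
      branch 2.1 (add !e):
        (c == (!d -> (b && c))): β-rule — branch into c, (!d -> (b && c))  //  !c, !(!d -> (b && c)).
          branch 2.1.1 (add c, (!d -> (b && c))):
            × closes — contains both c and !c.
          branch 2.1.2 (add !c, !(!d -> (b && c))):
            !(!d -> (b && c)): α-rule — add !d, !(b && c).
            (!d -> (b && c)): β-rule — branch into !!d  //  (b && c).
              branch 2.1.2.1 (add !!d):
                × closes — contains both d and !d.
              branch 2.1.2.2 (add (b && c)):
                (b && c): α-rule — add b, c.
                × closes — contains both c and !c.
      branch 2.2 (add d):
        (c == (!d -> (b && c))): β-rule — branch into c, (!d -> (b && c))  //  !c, !(!d -> (b && c)).
          branch 2.2.1 (add c, (!d -> (b && c))):
            × closes — contains both c and !c.
          branch 2.2.2 (add !c, !(!d -> (b && c))):
            !(!d -> (b && c)): α-rule — add !d, !(b && c).
            × closes — contains both d and !d.
All 10 branches close.
Every branch closed; the formula is unsatisfiable.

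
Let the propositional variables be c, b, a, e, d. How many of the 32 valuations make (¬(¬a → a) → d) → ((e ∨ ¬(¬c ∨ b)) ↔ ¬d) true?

Initial set: {((¬(¬a → a) → d) → ((e ∨ ¬(¬c ∨ b)) ↔ ¬d))}.
((¬(¬a → a) → d) → ((e ∨ ¬(¬c ∨ b)) ↔ ¬d)): β-rule — branch into ¬(¬(¬a → a) → d)  //  ((e ∨ ¬(¬c ∨ b)) ↔ ¬d).
  branch 1 (add ¬(¬(¬a → a) → d)):
    ¬(¬(¬a → a) → d): α-rule — add ¬(¬a → a), ¬d.
    ¬(¬a → a): α-rule — add ¬a, ¬a.
    ○ open, literals {a=false, d=false}.
  branch 2 (add ((e ∨ ¬(¬c ∨ b)) ↔ ¬d)):
    ((e ∨ ¬(¬c ∨ b)) ↔ ¬d): β-rule — branch into (e ∨ ¬(¬c ∨ b)), ¬d  //  ¬(e ∨ ¬(¬c ∨ b)), ¬¬d.
      branch 2.1 (add (e ∨ ¬(¬c ∨ b)), ¬d):
        (e ∨ ¬(¬c ∨ b)): β-rule — branch into e  //  ¬(¬c ∨ b).
          branch 2.1.1 (add e):
            ○ open, literals {d=false, e=true}.
          branch 2.1.2 (add ¬(¬c ∨ b)):
            ¬(¬c ∨ b): α-rule — add ¬¬c, ¬b.
            ○ open, literals {b=false, c=true, d=false}.
      branch 2.2 (add ¬(e ∨ ¬(¬c ∨ b)), ¬¬d):
        ¬(e ∨ ¬(¬c ∨ b)): α-rule — add ¬e, ¬¬(¬c ∨ b).
        ¬¬(¬c ∨ b): β-rule — branch into ¬c  //  b.
          branch 2.2.1 (add ¬c):
            ○ open, literals {c=false, d=true, e=false}.
          branch 2.2.2 (add b):
            ○ open, literals {b=true, d=true, e=false}.
0 branches closed, 5 open.
Each open branch fixes some atoms; the unmentioned ones are free. Counting distinct full assignments: branch {a=false, d=false} (c, b, e) contributes 8 new; branch {d=false, e=true} (c, b, a) contributes 4 new; branch {b=false, c=true, d=false} (a, e) contributes 1 new; branch {c=false, d=true, e=false} (b, a) contributes 4 new; branch {b=true, d=true, e=false} (c, a) contributes 2 new. Total: 19.

19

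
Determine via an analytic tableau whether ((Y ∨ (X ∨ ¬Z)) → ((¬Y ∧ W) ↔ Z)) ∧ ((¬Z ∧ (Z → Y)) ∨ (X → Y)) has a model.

Initial set: {(((Y ∨ (X ∨ ¬Z)) → ((¬Y ∧ W) ↔ Z)) ∧ ((¬Z ∧ (Z → Y)) ∨ (X → Y)))}.
(((Y ∨ (X ∨ ¬Z)) → ((¬Y ∧ W) ↔ Z)) ∧ ((¬Z ∧ (Z → Y)) ∨ (X → Y))): α-rule — add ((Y ∨ (X ∨ ¬Z)) → ((¬Y ∧ W) ↔ Z)), ((¬Z ∧ (Z → Y)) ∨ (X → Y)).
((Y ∨ (X ∨ ¬Z)) → ((¬Y ∧ W) ↔ Z)): β-rule — branch into ¬(Y ∨ (X ∨ ¬Z))  //  ((¬Y ∧ W) ↔ Z).
  branch 1 (add ¬(Y ∨ (X ∨ ¬Z))):
    ¬(Y ∨ (X ∨ ¬Z)): α-rule — add ¬Y, ¬(X ∨ ¬Z).
    ¬(X ∨ ¬Z): α-rule — add ¬X, ¬¬Z.
    ((¬Z ∧ (Z → Y)) ∨ (X → Y)): β-rule — branch into (¬Z ∧ (Z → Y))  //  (X → Y).
      branch 1.1 (add (¬Z ∧ (Z → Y))):
        (¬Z ∧ (Z → Y)): α-rule — add ¬Z, (Z → Y).
        × closes — contains both Z and ¬Z.
      branch 1.2 (add (X → Y)):
        (X → Y): β-rule — branch into ¬X  //  Y.
          branch 1.2.1 (add ¬X):
            ○ open, literals {X=0, Y=0, Z=1}.
          branch 1.2.2 (add Y):
            × closes — contains both Y and ¬Y.
  branch 2 (add ((¬Y ∧ W) ↔ Z)):
    ((¬Z ∧ (Z → Y)) ∨ (X → Y)): β-rule — branch into (¬Z ∧ (Z → Y))  //  (X → Y).
      branch 2.1 (add (¬Z ∧ (Z → Y))):
        (¬Z ∧ (Z → Y)): α-rule — add ¬Z, (Z → Y).
        ((¬Y ∧ W) ↔ Z): β-rule — branch into (¬Y ∧ W), Z  //  ¬(¬Y ∧ W), ¬Z.
          branch 2.1.1 (add (¬Y ∧ W), Z):
            × closes — contains both Z and ¬Z.
          branch 2.1.2 (add ¬(¬Y ∧ W), ¬Z):
            (Z → Y): β-rule — branch into ¬Z  //  Y.
              branch 2.1.2.1 (add ¬Z):
                ¬(¬Y ∧ W): β-rule — branch into ¬¬Y  //  ¬W.
                  branch 2.1.2.1.1 (add ¬¬Y):
                    ○ open, literals {Y=1, Z=0}.
                  branch 2.1.2.1.2 (add ¬W):
                    ○ open, literals {W=0, Z=0}.
              branch 2.1.2.2 (add Y):
                ¬(¬Y ∧ W): β-rule — branch into ¬¬Y  //  ¬W.
                  branch 2.1.2.2.1 (add ¬¬Y):
                    ○ open, literals {Y=1, Z=0}.
                  branch 2.1.2.2.2 (add ¬W):
                    ○ open, literals {W=0, Y=1, Z=0}.
      branch 2.2 (add (X → Y)):
        ((¬Y ∧ W) ↔ Z): β-rule — branch into (¬Y ∧ W), Z  //  ¬(¬Y ∧ W), ¬Z.
          branch 2.2.1 (add (¬Y ∧ W), Z):
            (¬Y ∧ W): α-rule — add ¬Y, W.
            (X → Y): β-rule — branch into ¬X  //  Y.
              branch 2.2.1.1 (add ¬X):
                ○ open, literals {W=1, X=0, Y=0, Z=1}.
              branch 2.2.1.2 (add Y):
                × closes — contains both Y and ¬Y.
          branch 2.2.2 (add ¬(¬Y ∧ W), ¬Z):
            (X → Y): β-rule — branch into ¬X  //  Y.
              branch 2.2.2.1 (add ¬X):
                ¬(¬Y ∧ W): β-rule — branch into ¬¬Y  //  ¬W.
                  branch 2.2.2.1.1 (add ¬¬Y):
                    ○ open, literals {X=0, Y=1, Z=0}.
                  branch 2.2.2.1.2 (add ¬W):
                    ○ open, literals {W=0, X=0, Z=0}.
              branch 2.2.2.2 (add Y):
                ¬(¬Y ∧ W): β-rule — branch into ¬¬Y  //  ¬W.
                  branch 2.2.2.2.1 (add ¬¬Y):
                    ○ open, literals {Y=1, Z=0}.
                  branch 2.2.2.2.2 (add ¬W):
                    ○ open, literals {W=0, Y=1, Z=0}.
4 branches closed, 10 open.
An open branch gives a satisfying assignment: X=0, Y=0, Z=1.

Satisfiable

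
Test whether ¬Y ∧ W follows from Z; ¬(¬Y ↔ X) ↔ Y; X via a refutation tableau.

No

Initial set: {Z; (¬(¬Y ↔ X) ↔ Y); X; ¬(¬Y ∧ W)}.
(¬(¬Y ↔ X) ↔ Y): β-rule — branch into ¬(¬Y ↔ X), Y  //  ¬¬(¬Y ↔ X), ¬Y.
  branch 1 (add ¬(¬Y ↔ X), Y):
    ¬(¬Y ∧ W): β-rule — branch into ¬¬Y  //  ¬W.
      branch 1.1 (add ¬¬Y):
        ¬(¬Y ↔ X): β-rule — branch into ¬Y, ¬X  //  ¬¬Y, X.
          branch 1.1.1 (add ¬Y, ¬X):
            × closes — contains both Y and ¬Y.
          branch 1.1.2 (add ¬¬Y, X):
            ○ open, literals {X=1, Y=1, Z=1}.
      branch 1.2 (add ¬W):
        ¬(¬Y ↔ X): β-rule — branch into ¬Y, ¬X  //  ¬¬Y, X.
          branch 1.2.1 (add ¬Y, ¬X):
            × closes — contains both Y and ¬Y.
          branch 1.2.2 (add ¬¬Y, X):
            ○ open, literals {W=0, X=1, Y=1, Z=1}.
  branch 2 (add ¬¬(¬Y ↔ X), ¬Y):
    ¬(¬Y ∧ W): β-rule — branch into ¬¬Y  //  ¬W.
      branch 2.1 (add ¬¬Y):
        × closes — contains both Y and ¬Y.
      branch 2.2 (add ¬W):
        ¬¬(¬Y ↔ X): β-rule — branch into ¬Y, X  //  ¬¬Y, ¬X.
          branch 2.2.1 (add ¬Y, X):
            ○ open, literals {W=0, X=1, Y=0, Z=1}.
          branch 2.2.2 (add ¬¬Y, ¬X):
            × closes — contains both Y and ¬Y.
4 branches closed, 3 open.
An open branch gives a countermodel: X=1, Y=1, Z=1 (unmentioned atoms arbitrary); the premises hold there but the conclusion fails.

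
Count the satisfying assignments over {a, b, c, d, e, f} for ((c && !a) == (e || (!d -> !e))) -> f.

56

Initial set: {(((c && !a) == (e || (!d -> !e))) -> f)}.
(((c && !a) == (e || (!d -> !e))) -> f): β-rule — branch into !((c && !a) == (e || (!d -> !e)))  //  f.
  branch 1 (add !((c && !a) == (e || (!d -> !e)))):
    !((c && !a) == (e || (!d -> !e))): β-rule — branch into (c && !a), !(e || (!d -> !e))  //  !(c && !a), (e || (!d -> !e)).
      branch 1.1 (add (c && !a), !(e || (!d -> !e))):
        (c && !a): α-rule — add c, !a.
        !(e || (!d -> !e)): α-rule — add !e, !(!d -> !e).
        !(!d -> !e): α-rule — add !d, !!e.
        × closes — contains both e and !e.
      branch 1.2 (add !(c && !a), (e || (!d -> !e))):
        !(c && !a): β-rule — branch into !c  //  !!a.
          branch 1.2.1 (add !c):
            (e || (!d -> !e)): β-rule — branch into e  //  (!d -> !e).
              branch 1.2.1.1 (add e):
                ○ open, literals {c=0, e=1}.
              branch 1.2.1.2 (add (!d -> !e)):
                (!d -> !e): β-rule — branch into !!d  //  !e.
                  branch 1.2.1.2.1 (add !!d):
                    ○ open, literals {c=0, d=1}.
                  branch 1.2.1.2.2 (add !e):
                    ○ open, literals {c=0, e=0}.
          branch 1.2.2 (add !!a):
            (e || (!d -> !e)): β-rule — branch into e  //  (!d -> !e).
              branch 1.2.2.1 (add e):
                ○ open, literals {a=1, e=1}.
              branch 1.2.2.2 (add (!d -> !e)):
                (!d -> !e): β-rule — branch into !!d  //  !e.
                  branch 1.2.2.2.1 (add !!d):
                    ○ open, literals {a=1, d=1}.
                  branch 1.2.2.2.2 (add !e):
                    ○ open, literals {a=1, e=0}.
  branch 2 (add f):
    ○ open, literals {f=1}.
1 branch closed, 7 open.
Each open branch fixes some atoms; the unmentioned ones are free. Counting distinct full assignments: branch {c=0, e=1} (a, b, d, f) contributes 16 new; branch {c=0, d=1} (a, b, e, f) contributes 8 new; branch {c=0, e=0} (a, b, d, f) contributes 8 new; branch {a=1, e=1} (b, c, d, f) contributes 8 new; branch {a=1, d=1} (b, c, e, f) contributes 4 new; branch {a=1, e=0} (b, c, d, f) contributes 4 new; branch {f=1} (a, b, c, d, e) contributes 8 new. Total: 56.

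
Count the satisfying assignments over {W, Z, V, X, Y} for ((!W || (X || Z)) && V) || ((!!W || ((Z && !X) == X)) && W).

Initial set: {(((!W || (X || Z)) && V) || ((!!W || ((Z && !X) == X)) && W))}.
(((!W || (X || Z)) && V) || ((!!W || ((Z && !X) == X)) && W)): β-rule — branch into ((!W || (X || Z)) && V)  //  ((!!W || ((Z && !X) == X)) && W).
  branch 1 (add ((!W || (X || Z)) && V)):
    ((!W || (X || Z)) && V): α-rule — add (!W || (X || Z)), V.
    (!W || (X || Z)): β-rule — branch into !W  //  (X || Z).
      branch 1.1 (add !W):
        ○ open, literals {V=1, W=0}.
      branch 1.2 (add (X || Z)):
        (X || Z): β-rule — branch into X  //  Z.
          branch 1.2.1 (add X):
            ○ open, literals {V=1, X=1}.
          branch 1.2.2 (add Z):
            ○ open, literals {V=1, Z=1}.
  branch 2 (add ((!!W || ((Z && !X) == X)) && W)):
    ((!!W || ((Z && !X) == X)) && W): α-rule — add (!!W || ((Z && !X) == X)), W.
    (!!W || ((Z && !X) == X)): β-rule — branch into !!W  //  ((Z && !X) == X).
      branch 2.1 (add !!W):
        !!W: drop double negation, giving W.
        ○ open, literals {W=1}.
      branch 2.2 (add ((Z && !X) == X)):
        ((Z && !X) == X): β-rule — branch into (Z && !X), X  //  !(Z && !X), !X.
          branch 2.2.1 (add (Z && !X), X):
            (Z && !X): α-rule — add Z, !X.
            × closes — contains both X and !X.
          branch 2.2.2 (add !(Z && !X), !X):
            !(Z && !X): β-rule — branch into !Z  //  !!X.
              branch 2.2.2.1 (add !Z):
                ○ open, literals {W=1, X=0, Z=0}.
              branch 2.2.2.2 (add !!X):
                × closes — contains both X and !X.
2 branches closed, 5 open.
Each open branch fixes some atoms; the unmentioned ones are free. Counting distinct full assignments: branch {V=1, W=0} (Z, X, Y) contributes 8 new; branch {V=1, X=1} (W, Z, Y) contributes 4 new; branch {V=1, Z=1} (W, X, Y) contributes 2 new; branch {W=1} (Z, V, X, Y) contributes 10 new; branch {W=1, X=0, Z=0} (V, Y) contributes 0 new. Total: 24.

24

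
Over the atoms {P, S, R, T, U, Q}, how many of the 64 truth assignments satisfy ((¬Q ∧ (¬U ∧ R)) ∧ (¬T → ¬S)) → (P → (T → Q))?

62

Initial set: {(((¬Q ∧ (¬U ∧ R)) ∧ (¬T → ¬S)) → (P → (T → Q)))}.
(((¬Q ∧ (¬U ∧ R)) ∧ (¬T → ¬S)) → (P → (T → Q))): β-rule — branch into ¬((¬Q ∧ (¬U ∧ R)) ∧ (¬T → ¬S))  //  (P → (T → Q)).
  branch 1 (add ¬((¬Q ∧ (¬U ∧ R)) ∧ (¬T → ¬S))):
    ¬((¬Q ∧ (¬U ∧ R)) ∧ (¬T → ¬S)): β-rule — branch into ¬(¬Q ∧ (¬U ∧ R))  //  ¬(¬T → ¬S).
      branch 1.1 (add ¬(¬Q ∧ (¬U ∧ R))):
        ¬(¬Q ∧ (¬U ∧ R)): β-rule — branch into ¬¬Q  //  ¬(¬U ∧ R).
          branch 1.1.1 (add ¬¬Q):
            ○ open, literals {Q=T}.
          branch 1.1.2 (add ¬(¬U ∧ R)):
            ¬(¬U ∧ R): β-rule — branch into ¬¬U  //  ¬R.
              branch 1.1.2.1 (add ¬¬U):
                ○ open, literals {U=T}.
              branch 1.1.2.2 (add ¬R):
                ○ open, literals {R=F}.
      branch 1.2 (add ¬(¬T → ¬S)):
        ¬(¬T → ¬S): α-rule — add ¬T, ¬¬S.
        ○ open, literals {S=T, T=F}.
  branch 2 (add (P → (T → Q))):
    (P → (T → Q)): β-rule — branch into ¬P  //  (T → Q).
      branch 2.1 (add ¬P):
        ○ open, literals {P=F}.
      branch 2.2 (add (T → Q)):
        (T → Q): β-rule — branch into ¬T  //  Q.
          branch 2.2.1 (add ¬T):
            ○ open, literals {T=F}.
          branch 2.2.2 (add Q):
            ○ open, literals {Q=T}.
0 branches closed, 7 open.
Each open branch fixes some atoms; the unmentioned ones are free. Counting distinct full assignments: branch {Q=T} (P, S, R, T, U) contributes 32 new; branch {U=T} (P, S, R, T, Q) contributes 16 new; branch {R=F} (P, S, T, U, Q) contributes 8 new; branch {S=T, T=F} (P, R, U, Q) contributes 2 new; branch {P=F} (S, R, T, U, Q) contributes 3 new; branch {T=F} (P, S, R, U, Q) contributes 1 new; branch {Q=T} (P, S, R, T, U) contributes 0 new. Total: 62.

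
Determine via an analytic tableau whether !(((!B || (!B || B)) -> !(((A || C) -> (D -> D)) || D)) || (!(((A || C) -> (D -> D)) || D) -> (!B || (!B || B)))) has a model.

Initial set: {!(((!B || (!B || B)) -> !(((A || C) -> (D -> D)) || D)) || (!(((A || C) -> (D -> D)) || D) -> (!B || (!B || B))))}.
!(((!B || (!B || B)) -> !(((A || C) -> (D -> D)) || D)) || (!(((A || C) -> (D -> D)) || D) -> (!B || (!B || B)))): α-rule — add !((!B || (!B || B)) -> !(((A || C) -> (D -> D)) || D)), !(!(((A || C) -> (D -> D)) || D) -> (!B || (!B || B))).
!((!B || (!B || B)) -> !(((A || C) -> (D -> D)) || D)): α-rule — add (!B || (!B || B)), !!(((A || C) -> (D -> D)) || D).
!(!(((A || C) -> (D -> D)) || D) -> (!B || (!B || B))): α-rule — add !(((A || C) -> (D -> D)) || D), !(!B || (!B || B)).
!(((A || C) -> (D -> D)) || D): α-rule — add !((A || C) -> (D -> D)), !D.
!(!B || (!B || B)): α-rule — add !!B, !(!B || B).
!((A || C) -> (D -> D)): α-rule — add (A || C), !(D -> D).
!(!B || B): α-rule — add !!B, !B.
× closes — contains both B and !B.
All 1 branch closes.
Every branch closed; the formula is unsatisfiable.

Unsatisfiable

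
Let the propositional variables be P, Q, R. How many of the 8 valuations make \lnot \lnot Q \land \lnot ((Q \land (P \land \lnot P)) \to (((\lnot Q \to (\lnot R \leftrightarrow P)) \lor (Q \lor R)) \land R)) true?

0

Initial set: {(\lnot \lnot Q \land \lnot ((Q \land (P \land \lnot P)) \to (((\lnot Q \to (\lnot R \leftrightarrow P)) \lor (Q \lor R)) \land R)))}.
(\lnot \lnot Q \land \lnot ((Q \land (P \land \lnot P)) \to (((\lnot Q \to (\lnot R \leftrightarrow P)) \lor (Q \lor R)) \land R))): α-rule — add \lnot \lnot Q, \lnot ((Q \land (P \land \lnot P)) \to (((\lnot Q \to (\lnot R \leftrightarrow P)) \lor (Q \lor R)) \land R)).
\lnot \lnot Q: drop double negation, giving Q.
\lnot ((Q \land (P \land \lnot P)) \to (((\lnot Q \to (\lnot R \leftrightarrow P)) \lor (Q \lor R)) \land R)): α-rule — add (Q \land (P \land \lnot P)), \lnot (((\lnot Q \to (\lnot R \leftrightarrow P)) \lor (Q \lor R)) \land R).
(Q \land (P \land \lnot P)): α-rule — add Q, (P \land \lnot P).
(P \land \lnot P): α-rule — add P, \lnot P.
× closes — contains both P and \lnot P.
All 1 branch closes.
No open branches: the formula has 0 satisfying assignments.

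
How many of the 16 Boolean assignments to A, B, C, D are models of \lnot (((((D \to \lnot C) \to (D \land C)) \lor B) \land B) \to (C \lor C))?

Initial set: {\lnot (((((D \to \lnot C) \to (D \land C)) \lor B) \land B) \to (C \lor C))}.
\lnot (((((D \to \lnot C) \to (D \land C)) \lor B) \land B) \to (C \lor C)): α-rule — add ((((D \to \lnot C) \to (D \land C)) \lor B) \land B), \lnot (C \lor C).
((((D \to \lnot C) \to (D \land C)) \lor B) \land B): α-rule — add (((D \to \lnot C) \to (D \land C)) \lor B), B.
\lnot (C \lor C): α-rule — add \lnot C, \lnot C.
(((D \to \lnot C) \to (D \land C)) \lor B): β-rule — branch into ((D \to \lnot C) \to (D \land C))  //  B.
  branch 1 (add ((D \to \lnot C) \to (D \land C))):
    ((D \to \lnot C) \to (D \land C)): β-rule — branch into \lnot (D \to \lnot C)  //  (D \land C).
      branch 1.1 (add \lnot (D \to \lnot C)):
        \lnot (D \to \lnot C): α-rule — add D, \lnot \lnot C.
        × closes — contains both C and \lnot C.
      branch 1.2 (add (D \land C)):
        (D \land C): α-rule — add D, C.
        × closes — contains both C and \lnot C.
  branch 2 (add B):
    ○ open, literals {B=T, C=F}.
2 branches closed, 1 open.
Each open branch fixes some atoms; the unmentioned ones are free. Counting distinct full assignments: branch {B=T, C=F} (A, D) contributes 4 new. Total: 4.

4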